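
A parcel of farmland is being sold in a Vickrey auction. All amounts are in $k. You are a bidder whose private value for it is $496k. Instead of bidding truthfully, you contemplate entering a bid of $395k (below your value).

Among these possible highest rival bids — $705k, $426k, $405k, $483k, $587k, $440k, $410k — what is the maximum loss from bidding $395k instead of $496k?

$91k

$705k: same outcome either way → loss $0k.
$426k: truthful gives $70k, deviation gives $0k → loss $70k.
$405k: truthful gives $91k, deviation gives $0k → loss $91k.
$483k: truthful gives $13k, deviation gives $0k → loss $13k.
$587k: same outcome either way → loss $0k.
$440k: truthful gives $56k, deviation gives $0k → loss $56k.
$410k: truthful gives $86k, deviation gives $0k → loss $86k.
Maximum loss: $91k.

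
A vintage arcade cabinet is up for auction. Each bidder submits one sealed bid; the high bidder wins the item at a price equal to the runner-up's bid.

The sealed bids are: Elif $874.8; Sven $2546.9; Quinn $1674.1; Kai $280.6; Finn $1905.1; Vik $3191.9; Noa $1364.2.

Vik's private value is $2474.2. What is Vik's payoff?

Highest bid: Vik at $3191.9, so Vik wins.
Second-highest bid: Sven at $2546.9 — that is the price the winner pays.
Vik's payoff = value − price = $2474.2 − $2546.9 = −$72.7.

−$72.7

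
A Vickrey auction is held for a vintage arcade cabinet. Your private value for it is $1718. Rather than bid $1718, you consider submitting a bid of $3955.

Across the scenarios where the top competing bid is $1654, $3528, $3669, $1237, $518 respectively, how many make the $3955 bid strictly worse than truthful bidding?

2

The deviation hurts exactly when the highest competing bid lies strictly between $1718 and $3955 — overbidding then wins at a price above your value.
$1654: below both → same outcome either way.
$3528: inside the interval → strictly worse (loss $1810).
$3669: inside the interval → strictly worse (loss $1951).
$1237: below both → same outcome either way.
$518: below both → same outcome either way.
Count: 2.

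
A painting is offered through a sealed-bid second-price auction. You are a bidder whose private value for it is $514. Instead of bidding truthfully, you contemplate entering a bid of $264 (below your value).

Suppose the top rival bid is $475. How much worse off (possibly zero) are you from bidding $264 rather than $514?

$39

Bidding your value $514: you win (since $514 > $475) and pay $475. Payoff $39.
Bidding $264: you lose. Payoff $0.
The competing bid $475 lies between your shaded bid and your value, so underbidding forfeits an item you could have won at a profitable price.
Loss from deviating = $39 − ($0) = $39.
In a second-price auction your bid sets only whether you win, not what you pay, so bidding your true value is weakly dominant.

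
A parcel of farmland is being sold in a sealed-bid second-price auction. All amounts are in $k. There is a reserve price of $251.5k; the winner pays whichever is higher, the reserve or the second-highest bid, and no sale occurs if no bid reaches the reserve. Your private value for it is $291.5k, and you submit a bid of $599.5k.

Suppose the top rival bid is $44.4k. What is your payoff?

Your bid $599.5k is the highest and exceeds the reserve.
Price = max(second-highest bid, reserve) = max($44.4k, $251.5k) = $251.5k.
Payoff = $291.5k − $251.5k = $40k.

$40k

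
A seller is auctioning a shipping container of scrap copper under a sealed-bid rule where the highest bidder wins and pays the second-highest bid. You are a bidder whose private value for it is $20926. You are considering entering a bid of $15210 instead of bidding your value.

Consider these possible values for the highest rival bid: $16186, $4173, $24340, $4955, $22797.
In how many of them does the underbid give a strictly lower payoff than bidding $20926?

1

The deviation hurts exactly when the highest competing bid lies strictly between $15210 and $20926 — underbidding then forfeits a profitable win.
$16186: inside the interval → strictly worse (loss $4740).
$4173: below both → same outcome either way.
$24340: above both → same outcome either way.
$4955: below both → same outcome either way.
$22797: above both → same outcome either way.
Count: 1.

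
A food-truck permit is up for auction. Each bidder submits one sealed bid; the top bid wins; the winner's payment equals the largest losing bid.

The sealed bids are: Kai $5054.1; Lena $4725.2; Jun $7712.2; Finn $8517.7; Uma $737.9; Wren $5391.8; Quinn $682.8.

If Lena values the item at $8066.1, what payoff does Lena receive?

Highest bid: Finn at $8517.7, so Finn wins.
Second-highest bid: Jun at $7712.2 — that is the price the winner pays.
Lena did not win, so Lena pays nothing and receives nothing: payoff $0.

$0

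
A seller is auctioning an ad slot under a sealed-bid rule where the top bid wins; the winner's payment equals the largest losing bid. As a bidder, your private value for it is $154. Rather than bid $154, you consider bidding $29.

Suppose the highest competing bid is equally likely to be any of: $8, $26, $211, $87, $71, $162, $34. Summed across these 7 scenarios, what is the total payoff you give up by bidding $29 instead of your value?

The deviation costs you only when the competing bid falls strictly between $29 and $154; elsewhere both bids give the same outcome.
$8: outcomes coincide → loss $0.
$26: outcomes coincide → loss $0.
$211: outcomes coincide → loss $0.
$87: truthful payoff $67, deviation payoff $0 → loss $67.
$71: truthful payoff $83, deviation payoff $0 → loss $83.
$162: outcomes coincide → loss $0.
$34: truthful payoff $120, deviation payoff $0 → loss $120.
Total loss = $67 + $83 + $120 = $270.
In a second-price auction your bid sets only whether you win, not what you pay, so bidding your true value is weakly dominant.

$270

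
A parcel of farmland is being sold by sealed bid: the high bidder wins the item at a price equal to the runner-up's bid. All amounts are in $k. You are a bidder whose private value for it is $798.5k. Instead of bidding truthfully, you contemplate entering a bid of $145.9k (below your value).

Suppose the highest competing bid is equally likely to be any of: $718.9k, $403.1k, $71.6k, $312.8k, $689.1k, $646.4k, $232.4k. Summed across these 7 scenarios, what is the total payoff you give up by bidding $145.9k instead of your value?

$1788.3k

The deviation costs you only when the competing bid falls strictly between $145.9k and $798.5k; elsewhere both bids give the same outcome.
$718.9k: truthful payoff $79.6k, deviation payoff $0k → loss $79.6k.
$403.1k: truthful payoff $395.4k, deviation payoff $0k → loss $395.4k.
$71.6k: outcomes coincide → loss $0k.
$312.8k: truthful payoff $485.7k, deviation payoff $0k → loss $485.7k.
$689.1k: truthful payoff $109.4k, deviation payoff $0k → loss $109.4k.
$646.4k: truthful payoff $152.1k, deviation payoff $0k → loss $152.1k.
$232.4k: truthful payoff $566.1k, deviation payoff $0k → loss $566.1k.
Total loss = $79.6k + $395.4k + $485.7k + $109.4k + $152.1k + $566.1k = $1788.3k.
Because the price is fixed by the runner-up's bid, deviating from your value can only change a good outcome into a bad one — never the reverse.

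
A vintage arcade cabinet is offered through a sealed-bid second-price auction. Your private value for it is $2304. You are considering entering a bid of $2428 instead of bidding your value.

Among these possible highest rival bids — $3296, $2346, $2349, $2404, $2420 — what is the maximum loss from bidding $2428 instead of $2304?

$3296: same outcome either way → loss $0.
$2346: truthful gives $0, deviation gives −$42 → loss $42.
$2349: truthful gives $0, deviation gives −$45 → loss $45.
$2404: truthful gives $0, deviation gives −$100 → loss $100.
$2420: truthful gives $0, deviation gives −$116 → loss $116.
Maximum loss: $116.

$116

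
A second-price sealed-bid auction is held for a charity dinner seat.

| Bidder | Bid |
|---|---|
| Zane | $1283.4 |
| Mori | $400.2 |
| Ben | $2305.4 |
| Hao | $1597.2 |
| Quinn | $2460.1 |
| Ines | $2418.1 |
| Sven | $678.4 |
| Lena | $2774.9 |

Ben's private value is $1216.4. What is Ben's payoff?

Highest bid: Lena at $2774.9, so Lena wins.
Second-highest bid: Quinn at $2460.1 — that is the price the winner pays.
Ben did not win, so Ben pays nothing and receives nothing: payoff $0.

$0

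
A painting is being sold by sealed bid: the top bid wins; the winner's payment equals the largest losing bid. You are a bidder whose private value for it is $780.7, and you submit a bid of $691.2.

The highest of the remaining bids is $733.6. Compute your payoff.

$0

Your bid $691.2 is below the highest competing bid $733.6, so you lose.
A losing bidder pays nothing and receives nothing: payoff = $0.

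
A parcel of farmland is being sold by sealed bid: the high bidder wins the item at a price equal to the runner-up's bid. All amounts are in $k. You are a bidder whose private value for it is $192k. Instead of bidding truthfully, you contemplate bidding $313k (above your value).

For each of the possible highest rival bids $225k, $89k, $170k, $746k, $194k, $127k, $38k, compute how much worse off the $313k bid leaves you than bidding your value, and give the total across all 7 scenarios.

$35k

The deviation costs you only when the competing bid falls strictly between $192k and $313k; elsewhere both bids give the same outcome.
$225k: truthful payoff $0k, deviation payoff −$33k → loss $33k.
$89k: outcomes coincide → loss $0k.
$170k: outcomes coincide → loss $0k.
$746k: outcomes coincide → loss $0k.
$194k: truthful payoff $0k, deviation payoff −$2k → loss $2k.
$127k: outcomes coincide → loss $0k.
$38k: outcomes coincide → loss $0k.
Total loss = $33k + $2k = $35k.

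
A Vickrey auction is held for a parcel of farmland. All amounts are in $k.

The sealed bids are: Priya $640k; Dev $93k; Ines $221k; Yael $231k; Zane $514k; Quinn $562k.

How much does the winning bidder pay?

Highest bid: Priya at $640k, so Priya wins.
Second-highest bid: Quinn at $562k — that is the price the winner pays.

$562k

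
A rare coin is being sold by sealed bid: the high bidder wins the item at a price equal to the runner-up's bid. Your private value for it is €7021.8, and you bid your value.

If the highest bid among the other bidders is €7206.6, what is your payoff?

€0

Your bid €7021.8 is below the highest competing bid €7206.6, so you lose.
A losing bidder pays nothing and receives nothing: payoff = €0.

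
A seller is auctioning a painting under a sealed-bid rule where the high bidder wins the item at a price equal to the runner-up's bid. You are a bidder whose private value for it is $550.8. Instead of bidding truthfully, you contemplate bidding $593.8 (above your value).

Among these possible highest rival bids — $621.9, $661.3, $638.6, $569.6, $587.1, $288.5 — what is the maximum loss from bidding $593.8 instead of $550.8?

$621.9: same outcome either way → loss $0.
$661.3: same outcome either way → loss $0.
$638.6: same outcome either way → loss $0.
$569.6: truthful gives $0, deviation gives −$18.8 → loss $18.8.
$587.1: truthful gives $0, deviation gives −$36.3 → loss $36.3.
$288.5: same outcome either way → loss $0.
Maximum loss: $36.3.

$36.3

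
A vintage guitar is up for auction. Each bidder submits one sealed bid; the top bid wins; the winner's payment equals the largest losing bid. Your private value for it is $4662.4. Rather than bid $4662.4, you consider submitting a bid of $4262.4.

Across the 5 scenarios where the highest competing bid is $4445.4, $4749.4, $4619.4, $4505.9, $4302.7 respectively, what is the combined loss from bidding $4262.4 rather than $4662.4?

The deviation costs you only when the competing bid falls strictly between $4262.4 and $4662.4; elsewhere both bids give the same outcome.
$4445.4: truthful payoff $217, deviation payoff $0 → loss $217.
$4749.4: outcomes coincide → loss $0.
$4619.4: truthful payoff $43, deviation payoff $0 → loss $43.
$4505.9: truthful payoff $156.5, deviation payoff $0 → loss $156.5.
$4302.7: truthful payoff $359.7, deviation payoff $0 → loss $359.7.
Total loss = $217 + $43 + $156.5 + $359.7 = $776.2.

$776.2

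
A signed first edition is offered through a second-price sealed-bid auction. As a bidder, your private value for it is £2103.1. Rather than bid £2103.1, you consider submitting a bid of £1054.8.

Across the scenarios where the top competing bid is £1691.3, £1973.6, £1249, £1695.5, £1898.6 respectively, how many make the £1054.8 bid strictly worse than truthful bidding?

5

The deviation hurts exactly when the highest competing bid lies strictly between £1054.8 and £2103.1 — underbidding then forfeits a profitable win.
£1691.3: inside the interval → strictly worse (loss £411.8).
£1973.6: inside the interval → strictly worse (loss £129.5).
£1249: inside the interval → strictly worse (loss £854.1).
£1695.5: inside the interval → strictly worse (loss £407.6).
£1898.6: inside the interval → strictly worse (loss £204.5).
Count: 5.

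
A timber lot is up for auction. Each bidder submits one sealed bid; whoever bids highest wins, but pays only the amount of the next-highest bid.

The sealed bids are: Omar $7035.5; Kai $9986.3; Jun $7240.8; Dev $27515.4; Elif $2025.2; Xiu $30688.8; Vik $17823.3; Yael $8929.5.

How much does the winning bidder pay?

$27515.4

Highest bid: Xiu at $30688.8, so Xiu wins.
Second-highest bid: Dev at $27515.4 — that is the price the winner pays.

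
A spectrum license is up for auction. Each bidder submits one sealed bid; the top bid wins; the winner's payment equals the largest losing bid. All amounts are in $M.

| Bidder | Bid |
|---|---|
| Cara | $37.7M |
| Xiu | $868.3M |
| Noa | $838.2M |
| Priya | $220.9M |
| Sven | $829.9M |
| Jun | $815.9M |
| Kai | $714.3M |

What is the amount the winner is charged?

Highest bid: Xiu at $868.3M, so Xiu wins.
Second-highest bid: Noa at $838.2M — that is the price the winner pays.

$838.2M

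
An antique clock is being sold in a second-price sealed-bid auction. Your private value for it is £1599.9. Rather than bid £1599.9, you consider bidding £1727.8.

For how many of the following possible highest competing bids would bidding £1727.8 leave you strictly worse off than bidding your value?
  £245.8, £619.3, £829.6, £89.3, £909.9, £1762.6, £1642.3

1

The deviation hurts exactly when the highest competing bid lies strictly between £1599.9 and £1727.8 — overbidding then wins at a price above your value.
£245.8: below both → same outcome either way.
£619.3: below both → same outcome either way.
£829.6: below both → same outcome either way.
£89.3: below both → same outcome either way.
£909.9: below both → same outcome either way.
£1762.6: above both → same outcome either way.
£1642.3: inside the interval → strictly worse (loss £42.4).
Count: 1.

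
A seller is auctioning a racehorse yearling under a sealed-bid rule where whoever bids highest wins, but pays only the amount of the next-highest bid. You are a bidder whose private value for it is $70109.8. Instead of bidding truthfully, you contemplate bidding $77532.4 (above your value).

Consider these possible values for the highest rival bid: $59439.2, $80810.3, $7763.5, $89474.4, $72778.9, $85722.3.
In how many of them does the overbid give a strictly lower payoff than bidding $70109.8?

The deviation hurts exactly when the highest competing bid lies strictly between $70109.8 and $77532.4 — overbidding then wins at a price above your value.
$59439.2: below both → same outcome either way.
$80810.3: above both → same outcome either way.
$7763.5: below both → same outcome either way.
$89474.4: above both → same outcome either way.
$72778.9: inside the interval → strictly worse (loss $2669.1).
$85722.3: above both → same outcome either way.
Count: 1.

1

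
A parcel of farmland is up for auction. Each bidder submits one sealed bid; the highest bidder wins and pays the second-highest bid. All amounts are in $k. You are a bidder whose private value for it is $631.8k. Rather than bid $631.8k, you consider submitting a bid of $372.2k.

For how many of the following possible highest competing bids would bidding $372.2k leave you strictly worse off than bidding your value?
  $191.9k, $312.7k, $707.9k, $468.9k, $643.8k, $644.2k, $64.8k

The deviation hurts exactly when the highest competing bid lies strictly between $372.2k and $631.8k — underbidding then forfeits a profitable win.
$191.9k: below both → same outcome either way.
$312.7k: below both → same outcome either way.
$707.9k: above both → same outcome either way.
$468.9k: inside the interval → strictly worse (loss $162.9k).
$643.8k: above both → same outcome either way.
$644.2k: above both → same outcome either way.
$64.8k: below both → same outcome either way.
Count: 1.

1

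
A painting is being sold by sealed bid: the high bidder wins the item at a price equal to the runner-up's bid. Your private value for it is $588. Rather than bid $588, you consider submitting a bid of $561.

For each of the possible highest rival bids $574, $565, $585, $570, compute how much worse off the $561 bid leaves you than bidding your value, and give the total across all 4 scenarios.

The deviation costs you only when the competing bid falls strictly between $561 and $588; elsewhere both bids give the same outcome.
$574: truthful payoff $14, deviation payoff $0 → loss $14.
$565: truthful payoff $23, deviation payoff $0 → loss $23.
$585: truthful payoff $3, deviation payoff $0 → loss $3.
$570: truthful payoff $18, deviation payoff $0 → loss $18.
Total loss = $14 + $23 + $3 + $18 = $58.

$58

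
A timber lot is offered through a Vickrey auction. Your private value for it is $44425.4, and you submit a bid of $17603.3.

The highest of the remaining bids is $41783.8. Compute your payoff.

$0

Your bid $17603.3 is below the highest competing bid $41783.8, so you lose.
A losing bidder pays nothing and receives nothing: payoff = $0.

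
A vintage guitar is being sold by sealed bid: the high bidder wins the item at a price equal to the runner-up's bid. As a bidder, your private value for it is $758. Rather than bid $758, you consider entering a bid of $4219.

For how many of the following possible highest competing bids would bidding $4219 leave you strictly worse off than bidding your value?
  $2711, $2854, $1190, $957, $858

The deviation hurts exactly when the highest competing bid lies strictly between $758 and $4219 — overbidding then wins at a price above your value.
$2711: inside the interval → strictly worse (loss $1953).
$2854: inside the interval → strictly worse (loss $2096).
$1190: inside the interval → strictly worse (loss $432).
$957: inside the interval → strictly worse (loss $199).
$858: inside the interval → strictly worse (loss $100).
Count: 5.

5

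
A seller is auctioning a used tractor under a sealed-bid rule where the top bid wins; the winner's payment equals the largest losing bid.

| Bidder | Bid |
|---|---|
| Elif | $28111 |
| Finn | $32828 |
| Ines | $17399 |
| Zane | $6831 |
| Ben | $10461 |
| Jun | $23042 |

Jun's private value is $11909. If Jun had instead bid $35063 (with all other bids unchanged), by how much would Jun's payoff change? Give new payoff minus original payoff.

The highest bid among the other bidders is $32828; Jun's bid doesn't change that.
Original bid $23042: Jun is not highest (top rival bid is $32828); payoff $0.
Alternative bid $35063: Jun is highest, pays the top rival bid $32828; payoff $11909 − $32828 = −$20919.
Change in payoff = −$20919 − ($0) = −$20919.

−$20919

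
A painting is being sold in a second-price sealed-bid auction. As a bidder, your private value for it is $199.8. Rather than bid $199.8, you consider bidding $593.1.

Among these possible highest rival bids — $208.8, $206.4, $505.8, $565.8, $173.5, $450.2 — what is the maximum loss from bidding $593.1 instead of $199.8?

$208.8: truthful gives $0, deviation gives −$9 → loss $9.
$206.4: truthful gives $0, deviation gives −$6.6 → loss $6.6.
$505.8: truthful gives $0, deviation gives −$306 → loss $306.
$565.8: truthful gives $0, deviation gives −$366 → loss $366.
$173.5: same outcome either way → loss $0.
$450.2: truthful gives $0, deviation gives −$250.4 → loss $250.4.
Maximum loss: $366.

$366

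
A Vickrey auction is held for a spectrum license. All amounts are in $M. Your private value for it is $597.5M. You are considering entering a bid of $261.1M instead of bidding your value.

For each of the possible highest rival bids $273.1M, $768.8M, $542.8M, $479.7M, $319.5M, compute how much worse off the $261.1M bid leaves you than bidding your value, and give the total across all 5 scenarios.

The deviation costs you only when the competing bid falls strictly between $261.1M and $597.5M; elsewhere both bids give the same outcome.
$273.1M: truthful payoff $324.4M, deviation payoff $0M → loss $324.4M.
$768.8M: outcomes coincide → loss $0M.
$542.8M: truthful payoff $54.7M, deviation payoff $0M → loss $54.7M.
$479.7M: truthful payoff $117.8M, deviation payoff $0M → loss $117.8M.
$319.5M: truthful payoff $278M, deviation payoff $0M → loss $278M.
Total loss = $324.4M + $54.7M + $117.8M + $278M = $774.9M.

$774.9M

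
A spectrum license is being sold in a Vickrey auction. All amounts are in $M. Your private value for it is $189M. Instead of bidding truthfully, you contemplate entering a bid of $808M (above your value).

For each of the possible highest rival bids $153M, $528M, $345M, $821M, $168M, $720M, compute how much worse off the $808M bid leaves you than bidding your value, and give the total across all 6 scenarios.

$1026M

The deviation costs you only when the competing bid falls strictly between $189M and $808M; elsewhere both bids give the same outcome.
$153M: outcomes coincide → loss $0M.
$528M: truthful payoff $0M, deviation payoff −$339M → loss $339M.
$345M: truthful payoff $0M, deviation payoff −$156M → loss $156M.
$821M: outcomes coincide → loss $0M.
$168M: outcomes coincide → loss $0M.
$720M: truthful payoff $0M, deviation payoff −$531M → loss $531M.
Total loss = $339M + $156M + $531M = $1026M.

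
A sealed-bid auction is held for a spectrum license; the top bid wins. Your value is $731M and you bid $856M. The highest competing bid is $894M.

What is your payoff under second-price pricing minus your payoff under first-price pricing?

$0M

Your bid $856M is below $894M, so you lose under either rule.
Payoff is $0M in both cases; difference = $0M.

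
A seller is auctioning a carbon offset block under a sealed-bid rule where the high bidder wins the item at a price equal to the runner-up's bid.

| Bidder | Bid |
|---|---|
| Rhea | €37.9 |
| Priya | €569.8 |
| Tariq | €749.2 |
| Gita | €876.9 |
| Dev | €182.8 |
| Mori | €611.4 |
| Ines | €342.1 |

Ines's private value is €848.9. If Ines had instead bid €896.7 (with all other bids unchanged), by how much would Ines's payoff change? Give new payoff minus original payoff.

−€28

The highest bid among the other bidders is €876.9; Ines's bid doesn't change that.
Original bid €342.1: Ines is not highest (top rival bid is €876.9); payoff €0.
Alternative bid €896.7: Ines is highest, pays the top rival bid €876.9; payoff €848.9 − €876.9 = −€28.
Change in payoff = −€28 − (€0) = −€28.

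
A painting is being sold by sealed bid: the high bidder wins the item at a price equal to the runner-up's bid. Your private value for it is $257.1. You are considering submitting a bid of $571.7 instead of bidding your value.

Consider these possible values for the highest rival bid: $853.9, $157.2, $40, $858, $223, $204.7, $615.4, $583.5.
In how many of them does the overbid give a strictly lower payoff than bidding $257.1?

0

The deviation hurts exactly when the highest competing bid lies strictly between $257.1 and $571.7 — overbidding then wins at a price above your value.
$853.9: above both → same outcome either way.
$157.2: below both → same outcome either way.
$40: below both → same outcome either way.
$858: above both → same outcome either way.
$223: below both → same outcome either way.
$204.7: below both → same outcome either way.
$615.4: above both → same outcome either way.
$583.5: above both → same outcome either way.
Count: 0.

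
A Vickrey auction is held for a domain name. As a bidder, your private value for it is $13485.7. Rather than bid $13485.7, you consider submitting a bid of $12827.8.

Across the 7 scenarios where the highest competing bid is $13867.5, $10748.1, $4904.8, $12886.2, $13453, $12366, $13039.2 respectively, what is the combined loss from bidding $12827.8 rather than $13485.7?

$1078.7

The deviation costs you only when the competing bid falls strictly between $12827.8 and $13485.7; elsewhere both bids give the same outcome.
$13867.5: outcomes coincide → loss $0.
$10748.1: outcomes coincide → loss $0.
$4904.8: outcomes coincide → loss $0.
$12886.2: truthful payoff $599.5, deviation payoff $0 → loss $599.5.
$13453: truthful payoff $32.7, deviation payoff $0 → loss $32.7.
$12366: outcomes coincide → loss $0.
$13039.2: truthful payoff $446.5, deviation payoff $0 → loss $446.5.
Total loss = $599.5 + $32.7 + $446.5 = $1078.7.
In a second-price auction your bid sets only whether you win, not what you pay, so bidding your true value is weakly dominant.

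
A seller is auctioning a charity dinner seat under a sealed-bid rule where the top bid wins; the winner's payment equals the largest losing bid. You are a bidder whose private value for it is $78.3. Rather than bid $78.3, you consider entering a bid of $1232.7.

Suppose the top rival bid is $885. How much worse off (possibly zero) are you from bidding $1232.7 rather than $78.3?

Bidding your value $78.3: you lose (since $78.3 < $885). Payoff $0.
Bidding $1232.7: you win and pay $885. Payoff $78.3 − $885 = −$806.7.
The competing bid $885 lies between your value and your inflated bid, so overbidding wins an item priced above your value.
Loss from deviating = $0 − (−$806.7) = $806.7.

$806.7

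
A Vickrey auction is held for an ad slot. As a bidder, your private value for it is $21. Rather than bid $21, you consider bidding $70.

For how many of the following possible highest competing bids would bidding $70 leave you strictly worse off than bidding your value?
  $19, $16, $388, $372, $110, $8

0

The deviation hurts exactly when the highest competing bid lies strictly between $21 and $70 — overbidding then wins at a price above your value.
$19: below both → same outcome either way.
$16: below both → same outcome either way.
$388: above both → same outcome either way.
$372: above both → same outcome either way.
$110: above both → same outcome either way.
$8: below both → same outcome either way.
Count: 0.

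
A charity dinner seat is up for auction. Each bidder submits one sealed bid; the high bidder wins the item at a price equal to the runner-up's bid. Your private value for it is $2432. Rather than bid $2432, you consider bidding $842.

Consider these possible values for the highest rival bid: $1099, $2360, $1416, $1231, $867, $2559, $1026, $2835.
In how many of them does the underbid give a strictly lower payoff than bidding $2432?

6

The deviation hurts exactly when the highest competing bid lies strictly between $842 and $2432 — underbidding then forfeits a profitable win.
$1099: inside the interval → strictly worse (loss $1333).
$2360: inside the interval → strictly worse (loss $72).
$1416: inside the interval → strictly worse (loss $1016).
$1231: inside the interval → strictly worse (loss $1201).
$867: inside the interval → strictly worse (loss $1565).
$2559: above both → same outcome either way.
$1026: inside the interval → strictly worse (loss $1406).
$2835: above both → same outcome either way.
Count: 6.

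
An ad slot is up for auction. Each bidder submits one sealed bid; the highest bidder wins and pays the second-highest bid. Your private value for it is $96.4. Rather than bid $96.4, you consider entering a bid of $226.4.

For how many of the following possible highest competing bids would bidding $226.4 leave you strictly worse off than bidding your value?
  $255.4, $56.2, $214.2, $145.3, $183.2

The deviation hurts exactly when the highest competing bid lies strictly between $96.4 and $226.4 — overbidding then wins at a price above your value.
$255.4: above both → same outcome either way.
$56.2: below both → same outcome either way.
$214.2: inside the interval → strictly worse (loss $117.8).
$145.3: inside the interval → strictly worse (loss $48.9).
$183.2: inside the interval → strictly worse (loss $86.8).
Count: 3.

3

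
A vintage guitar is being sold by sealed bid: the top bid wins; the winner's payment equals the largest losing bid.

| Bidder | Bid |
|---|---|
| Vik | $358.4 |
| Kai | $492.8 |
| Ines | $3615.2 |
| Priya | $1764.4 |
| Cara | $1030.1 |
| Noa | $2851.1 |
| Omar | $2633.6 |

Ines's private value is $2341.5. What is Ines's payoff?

−$509.6

Highest bid: Ines at $3615.2, so Ines wins.
Second-highest bid: Noa at $2851.1 — that is the price the winner pays.
Ines's payoff = value − price = $2341.5 − $2851.1 = −$509.6.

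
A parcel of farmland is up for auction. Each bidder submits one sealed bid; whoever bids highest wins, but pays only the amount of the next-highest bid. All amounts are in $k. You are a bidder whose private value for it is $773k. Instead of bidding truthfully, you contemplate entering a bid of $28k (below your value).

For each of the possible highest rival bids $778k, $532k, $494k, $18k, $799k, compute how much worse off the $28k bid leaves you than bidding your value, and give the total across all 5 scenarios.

The deviation costs you only when the competing bid falls strictly between $28k and $773k; elsewhere both bids give the same outcome.
$778k: outcomes coincide → loss $0k.
$532k: truthful payoff $241k, deviation payoff $0k → loss $241k.
$494k: truthful payoff $279k, deviation payoff $0k → loss $279k.
$18k: outcomes coincide → loss $0k.
$799k: outcomes coincide → loss $0k.
Total loss = $241k + $279k = $520k.
Truthful bidding weakly dominates here: raising your bid can only win items priced above your value, and lowering it can only forfeit items priced below.

$520k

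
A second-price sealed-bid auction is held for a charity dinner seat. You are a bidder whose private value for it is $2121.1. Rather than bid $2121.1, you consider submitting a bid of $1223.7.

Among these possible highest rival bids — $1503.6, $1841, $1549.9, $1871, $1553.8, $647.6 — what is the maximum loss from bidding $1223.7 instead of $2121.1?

$617.5

$1503.6: truthful gives $617.5, deviation gives $0 → loss $617.5.
$1841: truthful gives $280.1, deviation gives $0 → loss $280.1.
$1549.9: truthful gives $571.2, deviation gives $0 → loss $571.2.
$1871: truthful gives $250.1, deviation gives $0 → loss $250.1.
$1553.8: truthful gives $567.3, deviation gives $0 → loss $567.3.
$647.6: same outcome either way → loss $0.
Maximum loss: $617.5.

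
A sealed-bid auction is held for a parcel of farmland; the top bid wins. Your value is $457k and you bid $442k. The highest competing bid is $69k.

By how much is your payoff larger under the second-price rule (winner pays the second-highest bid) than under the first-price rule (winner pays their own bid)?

You have the highest bid, so you win under either rule.
Second-price: pay $69k → payoff $388k.
First-price: pay your own bid $442k → payoff $15k.
Difference = $388k − ($15k) = $373k.

$373k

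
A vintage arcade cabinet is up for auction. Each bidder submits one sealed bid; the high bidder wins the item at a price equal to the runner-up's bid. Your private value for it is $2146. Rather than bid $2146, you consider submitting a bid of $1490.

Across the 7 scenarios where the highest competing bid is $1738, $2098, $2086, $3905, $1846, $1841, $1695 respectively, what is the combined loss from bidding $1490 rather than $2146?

$1572

The deviation costs you only when the competing bid falls strictly between $1490 and $2146; elsewhere both bids give the same outcome.
$1738: truthful payoff $408, deviation payoff $0 → loss $408.
$2098: truthful payoff $48, deviation payoff $0 → loss $48.
$2086: truthful payoff $60, deviation payoff $0 → loss $60.
$3905: outcomes coincide → loss $0.
$1846: truthful payoff $300, deviation payoff $0 → loss $300.
$1841: truthful payoff $305, deviation payoff $0 → loss $305.
$1695: truthful payoff $451, deviation payoff $0 → loss $451.
Total loss = $408 + $48 + $60 + $300 + $305 + $451 = $1572.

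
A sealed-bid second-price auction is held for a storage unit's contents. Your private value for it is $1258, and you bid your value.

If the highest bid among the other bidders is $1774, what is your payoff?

$0

Your bid $1258 is below the highest competing bid $1774, so you lose.
A losing bidder pays nothing and receives nothing: payoff = $0.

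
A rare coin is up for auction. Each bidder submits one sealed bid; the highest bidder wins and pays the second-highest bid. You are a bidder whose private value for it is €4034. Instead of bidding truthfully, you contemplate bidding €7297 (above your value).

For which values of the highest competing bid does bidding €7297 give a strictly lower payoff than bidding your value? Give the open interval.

If the competing bid is below €4034, both bids win at the same price — no difference.
If it is above €7297, both bids lose — no difference.
If it lies strictly between €4034 and €7297, bidding your value loses (payoff 0) while bidding €7297 wins at a price above your value (payoff negative).
So the deviation strictly hurts on the open interval (€4034, €7297).
In a second-price auction your bid sets only whether you win, not what you pay, so bidding your true value is weakly dominant.

(€4034, €7297)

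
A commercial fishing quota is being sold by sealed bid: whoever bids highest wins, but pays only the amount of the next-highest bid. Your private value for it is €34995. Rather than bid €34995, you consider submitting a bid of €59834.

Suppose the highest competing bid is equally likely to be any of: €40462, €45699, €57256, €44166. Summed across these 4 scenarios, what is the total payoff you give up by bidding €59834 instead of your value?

The deviation costs you only when the competing bid falls strictly between €34995 and €59834; elsewhere both bids give the same outcome.
€40462: truthful payoff €0, deviation payoff −€5467 → loss €5467.
€45699: truthful payoff €0, deviation payoff −€10704 → loss €10704.
€57256: truthful payoff €0, deviation payoff −€22261 → loss €22261.
€44166: truthful payoff €0, deviation payoff −€9171 → loss €9171.
Total loss = €5467 + €10704 + €22261 + €9171 = €47603.

€47603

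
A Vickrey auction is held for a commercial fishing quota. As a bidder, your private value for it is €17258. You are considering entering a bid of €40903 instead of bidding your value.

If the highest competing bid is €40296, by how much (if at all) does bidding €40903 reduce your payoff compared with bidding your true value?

€23038

Bidding your value €17258: you lose (since €17258 < €40296). Payoff €0.
Bidding €40903: you win and pay €40296. Payoff €17258 − €40296 = −€23038.
The competing bid €40296 lies between your value and your inflated bid, so overbidding wins an item priced above your value.
Loss from deviating = €0 − (−€23038) = €23038.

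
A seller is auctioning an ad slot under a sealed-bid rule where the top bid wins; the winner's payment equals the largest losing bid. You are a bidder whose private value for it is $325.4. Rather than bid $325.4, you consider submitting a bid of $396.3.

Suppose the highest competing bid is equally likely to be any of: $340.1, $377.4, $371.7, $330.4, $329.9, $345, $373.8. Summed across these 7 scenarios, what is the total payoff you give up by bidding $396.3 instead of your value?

$190.5

The deviation costs you only when the competing bid falls strictly between $325.4 and $396.3; elsewhere both bids give the same outcome.
$340.1: truthful payoff $0, deviation payoff −$14.7 → loss $14.7.
$377.4: truthful payoff $0, deviation payoff −$52 → loss $52.
$371.7: truthful payoff $0, deviation payoff −$46.3 → loss $46.3.
$330.4: truthful payoff $0, deviation payoff −$5 → loss $5.
$329.9: truthful payoff $0, deviation payoff −$4.5 → loss $4.5.
$345: truthful payoff $0, deviation payoff −$19.6 → loss $19.6.
$373.8: truthful payoff $0, deviation payoff −$48.4 → loss $48.4.
Total loss = $14.7 + $52 + $46.3 + $5 + $4.5 + $19.6 + $48.4 = $190.5.
In a second-price auction your bid sets only whether you win, not what you pay, so bidding your true value is weakly dominant.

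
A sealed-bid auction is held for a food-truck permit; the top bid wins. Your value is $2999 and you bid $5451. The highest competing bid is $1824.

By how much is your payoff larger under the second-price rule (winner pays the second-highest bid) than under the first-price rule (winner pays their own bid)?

$3627

You have the highest bid, so you win under either rule.
Second-price: pay $1824 → payoff $1175.
First-price: pay your own bid $5451 → payoff −$2452.
Difference = $1175 − (−$2452) = $3627.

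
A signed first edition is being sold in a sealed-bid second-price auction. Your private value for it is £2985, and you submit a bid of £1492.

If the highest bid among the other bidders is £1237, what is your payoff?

Your bid £1492 exceeds the highest competing bid £1237, so you win.
In a second-price auction the winner pays the second-highest bid, £1237.
Payoff = value − price = £2985 − £1237 = £1748.

£1748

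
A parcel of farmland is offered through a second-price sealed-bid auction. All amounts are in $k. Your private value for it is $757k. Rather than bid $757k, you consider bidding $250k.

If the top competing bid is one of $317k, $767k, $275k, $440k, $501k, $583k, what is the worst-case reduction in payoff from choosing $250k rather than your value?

$317k: truthful gives $440k, deviation gives $0k → loss $440k.
$767k: same outcome either way → loss $0k.
$275k: truthful gives $482k, deviation gives $0k → loss $482k.
$440k: truthful gives $317k, deviation gives $0k → loss $317k.
$501k: truthful gives $256k, deviation gives $0k → loss $256k.
$583k: truthful gives $174k, deviation gives $0k → loss $174k.
Maximum loss: $482k.

$482k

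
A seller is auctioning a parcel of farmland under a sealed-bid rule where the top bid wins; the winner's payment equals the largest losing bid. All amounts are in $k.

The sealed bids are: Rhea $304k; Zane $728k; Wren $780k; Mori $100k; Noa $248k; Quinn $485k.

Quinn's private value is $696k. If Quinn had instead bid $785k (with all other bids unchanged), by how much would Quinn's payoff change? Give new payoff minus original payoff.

The highest bid among the other bidders is $780k; Quinn's bid doesn't change that.
Original bid $485k: Quinn is not highest (top rival bid is $780k); payoff $0k.
Alternative bid $785k: Quinn is highest, pays the top rival bid $780k; payoff $696k − $780k = −$84k.
Change in payoff = −$84k − ($0k) = −$84k.

−$84k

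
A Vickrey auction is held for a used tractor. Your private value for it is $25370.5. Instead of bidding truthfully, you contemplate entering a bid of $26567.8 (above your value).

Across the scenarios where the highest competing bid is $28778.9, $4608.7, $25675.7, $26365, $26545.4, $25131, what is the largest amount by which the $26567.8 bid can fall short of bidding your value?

$1174.9

$28778.9: same outcome either way → loss $0.
$4608.7: same outcome either way → loss $0.
$25675.7: truthful gives $0, deviation gives −$305.2 → loss $305.2.
$26365: truthful gives $0, deviation gives −$994.5 → loss $994.5.
$26545.4: truthful gives $0, deviation gives −$1174.9 → loss $1174.9.
$25131: same outcome either way → loss $0.
Maximum loss: $1174.9.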